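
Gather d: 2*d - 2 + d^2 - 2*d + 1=d^2 - 1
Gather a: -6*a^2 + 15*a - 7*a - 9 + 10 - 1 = -6*a^2 + 8*a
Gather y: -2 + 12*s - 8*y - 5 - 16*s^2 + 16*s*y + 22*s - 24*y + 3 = -16*s^2 + 34*s + y*(16*s - 32) - 4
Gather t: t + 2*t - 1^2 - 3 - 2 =3*t - 6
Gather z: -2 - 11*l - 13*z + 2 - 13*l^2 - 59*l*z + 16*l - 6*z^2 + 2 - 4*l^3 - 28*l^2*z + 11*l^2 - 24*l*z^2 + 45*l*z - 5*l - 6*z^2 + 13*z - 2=-4*l^3 - 2*l^2 + z^2*(-24*l - 12) + z*(-28*l^2 - 14*l)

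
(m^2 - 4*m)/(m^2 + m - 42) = m*(m - 4)/(m^2 + m - 42)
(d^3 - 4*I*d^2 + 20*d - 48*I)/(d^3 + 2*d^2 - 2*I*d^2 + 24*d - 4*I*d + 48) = (d - 2*I)/(d + 2)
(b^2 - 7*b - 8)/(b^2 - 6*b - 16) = (b + 1)/(b + 2)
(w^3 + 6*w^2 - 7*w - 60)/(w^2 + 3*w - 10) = (w^2 + w - 12)/(w - 2)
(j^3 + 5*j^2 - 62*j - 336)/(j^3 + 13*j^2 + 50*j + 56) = (j^2 - 2*j - 48)/(j^2 + 6*j + 8)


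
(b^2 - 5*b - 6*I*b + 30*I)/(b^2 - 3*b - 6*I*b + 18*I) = (b - 5)/(b - 3)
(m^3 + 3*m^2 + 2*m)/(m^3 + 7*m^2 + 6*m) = (m + 2)/(m + 6)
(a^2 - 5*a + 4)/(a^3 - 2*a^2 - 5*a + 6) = (a - 4)/(a^2 - a - 6)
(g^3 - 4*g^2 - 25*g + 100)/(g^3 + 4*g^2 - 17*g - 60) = (g - 5)/(g + 3)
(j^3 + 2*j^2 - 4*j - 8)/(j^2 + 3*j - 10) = (j^2 + 4*j + 4)/(j + 5)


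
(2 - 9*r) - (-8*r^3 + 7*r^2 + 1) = 8*r^3 - 7*r^2 - 9*r + 1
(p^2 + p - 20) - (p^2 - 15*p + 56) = 16*p - 76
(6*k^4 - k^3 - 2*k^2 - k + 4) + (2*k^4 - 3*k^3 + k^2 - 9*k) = 8*k^4 - 4*k^3 - k^2 - 10*k + 4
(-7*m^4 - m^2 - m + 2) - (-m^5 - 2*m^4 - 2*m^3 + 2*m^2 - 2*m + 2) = m^5 - 5*m^4 + 2*m^3 - 3*m^2 + m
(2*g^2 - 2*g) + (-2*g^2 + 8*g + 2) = 6*g + 2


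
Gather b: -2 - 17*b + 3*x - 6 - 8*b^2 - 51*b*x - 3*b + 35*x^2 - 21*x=-8*b^2 + b*(-51*x - 20) + 35*x^2 - 18*x - 8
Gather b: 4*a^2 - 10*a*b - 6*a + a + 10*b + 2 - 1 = 4*a^2 - 5*a + b*(10 - 10*a) + 1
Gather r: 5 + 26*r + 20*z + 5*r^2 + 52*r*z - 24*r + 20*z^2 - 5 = 5*r^2 + r*(52*z + 2) + 20*z^2 + 20*z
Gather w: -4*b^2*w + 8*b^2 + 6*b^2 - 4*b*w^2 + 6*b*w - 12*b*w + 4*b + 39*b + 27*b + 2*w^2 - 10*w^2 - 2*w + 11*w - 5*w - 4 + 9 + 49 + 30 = 14*b^2 + 70*b + w^2*(-4*b - 8) + w*(-4*b^2 - 6*b + 4) + 84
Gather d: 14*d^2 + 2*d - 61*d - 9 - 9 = 14*d^2 - 59*d - 18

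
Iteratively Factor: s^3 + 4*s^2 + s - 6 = (s + 3)*(s^2 + s - 2) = (s + 2)*(s + 3)*(s - 1)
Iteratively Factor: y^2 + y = (y)*(y + 1)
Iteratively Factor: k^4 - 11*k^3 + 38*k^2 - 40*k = (k - 4)*(k^3 - 7*k^2 + 10*k) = k*(k - 4)*(k^2 - 7*k + 10) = k*(k - 5)*(k - 4)*(k - 2)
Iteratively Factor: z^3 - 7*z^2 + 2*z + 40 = (z - 4)*(z^2 - 3*z - 10) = (z - 5)*(z - 4)*(z + 2)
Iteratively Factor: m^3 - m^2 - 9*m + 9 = (m + 3)*(m^2 - 4*m + 3) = (m - 1)*(m + 3)*(m - 3)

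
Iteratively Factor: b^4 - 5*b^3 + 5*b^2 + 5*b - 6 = (b - 1)*(b^3 - 4*b^2 + b + 6) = (b - 3)*(b - 1)*(b^2 - b - 2) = (b - 3)*(b - 2)*(b - 1)*(b + 1)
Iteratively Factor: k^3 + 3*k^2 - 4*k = (k + 4)*(k^2 - k) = k*(k + 4)*(k - 1)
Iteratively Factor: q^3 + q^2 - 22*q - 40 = (q - 5)*(q^2 + 6*q + 8) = (q - 5)*(q + 2)*(q + 4)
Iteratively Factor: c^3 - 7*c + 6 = (c - 1)*(c^2 + c - 6) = (c - 1)*(c + 3)*(c - 2)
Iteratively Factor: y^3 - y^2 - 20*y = (y + 4)*(y^2 - 5*y) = y*(y + 4)*(y - 5)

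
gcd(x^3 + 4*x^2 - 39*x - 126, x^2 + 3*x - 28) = x + 7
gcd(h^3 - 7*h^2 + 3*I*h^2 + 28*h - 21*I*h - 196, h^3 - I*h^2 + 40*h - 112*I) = h^2 + 3*I*h + 28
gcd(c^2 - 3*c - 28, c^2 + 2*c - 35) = 1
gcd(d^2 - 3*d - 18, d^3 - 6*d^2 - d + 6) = d - 6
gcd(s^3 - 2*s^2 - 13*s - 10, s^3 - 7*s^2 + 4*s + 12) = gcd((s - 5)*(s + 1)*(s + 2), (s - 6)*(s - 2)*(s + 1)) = s + 1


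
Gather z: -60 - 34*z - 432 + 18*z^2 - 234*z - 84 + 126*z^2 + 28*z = 144*z^2 - 240*z - 576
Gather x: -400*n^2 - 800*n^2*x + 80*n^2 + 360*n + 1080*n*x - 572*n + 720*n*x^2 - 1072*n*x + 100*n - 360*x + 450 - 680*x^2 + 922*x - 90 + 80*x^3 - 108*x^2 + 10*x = -320*n^2 - 112*n + 80*x^3 + x^2*(720*n - 788) + x*(-800*n^2 + 8*n + 572) + 360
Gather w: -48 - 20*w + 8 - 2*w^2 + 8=-2*w^2 - 20*w - 32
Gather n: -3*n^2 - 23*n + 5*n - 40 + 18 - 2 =-3*n^2 - 18*n - 24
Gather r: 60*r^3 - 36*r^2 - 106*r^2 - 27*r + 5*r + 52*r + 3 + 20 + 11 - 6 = 60*r^3 - 142*r^2 + 30*r + 28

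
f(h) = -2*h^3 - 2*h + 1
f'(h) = -6*h^2 - 2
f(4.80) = -229.78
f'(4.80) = -140.24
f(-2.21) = 27.01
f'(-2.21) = -31.30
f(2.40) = -31.45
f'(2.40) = -36.56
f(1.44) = -7.85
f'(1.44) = -14.44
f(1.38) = -7.02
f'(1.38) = -13.43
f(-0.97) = 4.77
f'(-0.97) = -7.65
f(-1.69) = 14.03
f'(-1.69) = -19.14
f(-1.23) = 7.18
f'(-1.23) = -11.08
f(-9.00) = 1477.00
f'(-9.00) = -488.00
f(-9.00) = 1477.00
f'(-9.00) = -488.00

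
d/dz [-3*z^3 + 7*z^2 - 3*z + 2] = -9*z^2 + 14*z - 3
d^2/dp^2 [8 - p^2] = -2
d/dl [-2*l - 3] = -2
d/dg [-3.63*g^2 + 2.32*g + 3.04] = 2.32 - 7.26*g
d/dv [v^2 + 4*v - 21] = 2*v + 4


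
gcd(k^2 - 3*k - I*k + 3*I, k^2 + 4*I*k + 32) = 1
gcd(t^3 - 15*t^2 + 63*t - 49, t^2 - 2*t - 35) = t - 7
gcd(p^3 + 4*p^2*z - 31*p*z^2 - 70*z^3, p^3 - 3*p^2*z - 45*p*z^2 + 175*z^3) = -p^2 - 2*p*z + 35*z^2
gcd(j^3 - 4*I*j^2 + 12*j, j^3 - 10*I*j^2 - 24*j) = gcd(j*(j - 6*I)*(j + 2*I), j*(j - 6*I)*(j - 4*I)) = j^2 - 6*I*j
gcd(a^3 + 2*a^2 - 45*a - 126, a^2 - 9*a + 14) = a - 7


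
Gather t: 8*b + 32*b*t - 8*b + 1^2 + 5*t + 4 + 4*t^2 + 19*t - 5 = 4*t^2 + t*(32*b + 24)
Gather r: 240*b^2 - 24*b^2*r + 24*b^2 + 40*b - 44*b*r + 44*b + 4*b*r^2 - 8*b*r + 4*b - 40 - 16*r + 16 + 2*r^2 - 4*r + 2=264*b^2 + 88*b + r^2*(4*b + 2) + r*(-24*b^2 - 52*b - 20) - 22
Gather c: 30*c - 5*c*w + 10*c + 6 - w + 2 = c*(40 - 5*w) - w + 8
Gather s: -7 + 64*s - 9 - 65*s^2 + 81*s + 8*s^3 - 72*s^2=8*s^3 - 137*s^2 + 145*s - 16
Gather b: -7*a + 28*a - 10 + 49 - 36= 21*a + 3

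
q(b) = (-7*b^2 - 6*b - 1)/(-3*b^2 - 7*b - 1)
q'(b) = (-14*b - 6)/(-3*b^2 - 7*b - 1) + (6*b + 7)*(-7*b^2 - 6*b - 1)/(-3*b^2 - 7*b - 1)^2 = (31*b^2 + 8*b - 1)/(9*b^4 + 42*b^3 + 55*b^2 + 14*b + 1)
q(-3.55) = 4.87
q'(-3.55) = 1.85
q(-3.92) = 4.33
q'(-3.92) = 1.15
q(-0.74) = -0.15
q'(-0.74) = 1.56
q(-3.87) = 4.39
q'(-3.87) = 1.22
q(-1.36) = -1.95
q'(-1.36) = 5.15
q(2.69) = 1.63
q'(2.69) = 0.14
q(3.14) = 1.69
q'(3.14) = 0.12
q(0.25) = 1.00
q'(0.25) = 0.34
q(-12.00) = 2.68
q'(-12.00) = 0.04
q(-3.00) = 6.57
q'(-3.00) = 5.18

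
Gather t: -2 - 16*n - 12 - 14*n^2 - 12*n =-14*n^2 - 28*n - 14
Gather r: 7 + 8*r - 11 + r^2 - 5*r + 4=r^2 + 3*r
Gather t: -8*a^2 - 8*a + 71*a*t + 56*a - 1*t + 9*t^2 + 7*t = -8*a^2 + 48*a + 9*t^2 + t*(71*a + 6)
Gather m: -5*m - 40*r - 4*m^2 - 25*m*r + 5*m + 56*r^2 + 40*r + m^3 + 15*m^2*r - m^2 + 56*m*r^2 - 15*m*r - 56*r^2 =m^3 + m^2*(15*r - 5) + m*(56*r^2 - 40*r)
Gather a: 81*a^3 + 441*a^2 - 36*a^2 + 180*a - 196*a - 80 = 81*a^3 + 405*a^2 - 16*a - 80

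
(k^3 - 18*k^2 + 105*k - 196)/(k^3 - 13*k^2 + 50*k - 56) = (k - 7)/(k - 2)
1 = 1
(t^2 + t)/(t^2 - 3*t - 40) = t*(t + 1)/(t^2 - 3*t - 40)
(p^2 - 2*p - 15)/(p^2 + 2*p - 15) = (p^2 - 2*p - 15)/(p^2 + 2*p - 15)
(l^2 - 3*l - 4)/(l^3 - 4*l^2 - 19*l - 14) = (l - 4)/(l^2 - 5*l - 14)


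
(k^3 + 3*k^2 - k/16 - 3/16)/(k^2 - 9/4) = (16*k^3 + 48*k^2 - k - 3)/(4*(4*k^2 - 9))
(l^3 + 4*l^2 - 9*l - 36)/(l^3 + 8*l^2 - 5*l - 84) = (l + 3)/(l + 7)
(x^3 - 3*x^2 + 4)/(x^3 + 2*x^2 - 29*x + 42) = (x^2 - x - 2)/(x^2 + 4*x - 21)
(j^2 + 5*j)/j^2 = (j + 5)/j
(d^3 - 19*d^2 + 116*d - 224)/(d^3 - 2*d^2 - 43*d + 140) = (d^2 - 15*d + 56)/(d^2 + 2*d - 35)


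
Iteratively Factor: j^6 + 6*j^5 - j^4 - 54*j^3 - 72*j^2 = (j + 2)*(j^5 + 4*j^4 - 9*j^3 - 36*j^2) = (j + 2)*(j + 3)*(j^4 + j^3 - 12*j^2) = (j - 3)*(j + 2)*(j + 3)*(j^3 + 4*j^2) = (j - 3)*(j + 2)*(j + 3)*(j + 4)*(j^2) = j*(j - 3)*(j + 2)*(j + 3)*(j + 4)*(j)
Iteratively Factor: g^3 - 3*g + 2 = (g - 1)*(g^2 + g - 2) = (g - 1)*(g + 2)*(g - 1)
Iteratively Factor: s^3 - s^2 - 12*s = (s)*(s^2 - s - 12) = s*(s + 3)*(s - 4)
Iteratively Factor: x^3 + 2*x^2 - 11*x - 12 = (x + 4)*(x^2 - 2*x - 3) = (x + 1)*(x + 4)*(x - 3)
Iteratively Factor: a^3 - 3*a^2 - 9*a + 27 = (a - 3)*(a^2 - 9) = (a - 3)^2*(a + 3)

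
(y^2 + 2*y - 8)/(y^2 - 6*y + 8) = (y + 4)/(y - 4)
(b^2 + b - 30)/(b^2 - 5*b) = (b + 6)/b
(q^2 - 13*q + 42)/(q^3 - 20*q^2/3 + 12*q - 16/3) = 3*(q^2 - 13*q + 42)/(3*q^3 - 20*q^2 + 36*q - 16)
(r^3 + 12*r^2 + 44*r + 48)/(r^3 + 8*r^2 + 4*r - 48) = (r + 2)/(r - 2)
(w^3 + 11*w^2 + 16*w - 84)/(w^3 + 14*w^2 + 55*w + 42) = (w - 2)/(w + 1)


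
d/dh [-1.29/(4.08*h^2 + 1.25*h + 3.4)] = (10.5264*h + 1.6125)/(4.08*h^2 + 1.25*h + 3.4)^2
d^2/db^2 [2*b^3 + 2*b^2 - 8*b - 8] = 12*b + 4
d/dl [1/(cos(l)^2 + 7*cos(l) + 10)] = (2*cos(l) + 7)*sin(l)/(cos(l)^2 + 7*cos(l) + 10)^2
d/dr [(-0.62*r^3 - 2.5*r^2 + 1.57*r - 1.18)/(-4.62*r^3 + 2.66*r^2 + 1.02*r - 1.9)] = (-13.1992*r^4 + 13.242*r^3 - 19.547*r^2 + 15.7776*r - 1.7794)/(21.3444*r^6 - 24.5784*r^5 - 2.3492*r^4 + 22.9824*r^3 - 9.0676*r^2 - 3.876*r + 3.61)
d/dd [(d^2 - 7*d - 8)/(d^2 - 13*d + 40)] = -6/(d^2 - 10*d + 25)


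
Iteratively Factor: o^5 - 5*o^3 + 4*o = (o)*(o^4 - 5*o^2 + 4) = o*(o - 1)*(o^3 + o^2 - 4*o - 4) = o*(o - 1)*(o + 1)*(o^2 - 4) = o*(o - 2)*(o - 1)*(o + 1)*(o + 2)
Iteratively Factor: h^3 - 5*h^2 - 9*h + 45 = (h + 3)*(h^2 - 8*h + 15) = (h - 3)*(h + 3)*(h - 5)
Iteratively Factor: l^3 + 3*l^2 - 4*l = (l)*(l^2 + 3*l - 4) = l*(l - 1)*(l + 4)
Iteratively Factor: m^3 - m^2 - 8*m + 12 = (m - 2)*(m^2 + m - 6) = (m - 2)^2*(m + 3)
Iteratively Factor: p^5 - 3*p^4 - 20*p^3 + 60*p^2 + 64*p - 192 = (p - 3)*(p^4 - 20*p^2 + 64) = (p - 3)*(p - 2)*(p^3 + 2*p^2 - 16*p - 32) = (p - 3)*(p - 2)*(p + 2)*(p^2 - 16) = (p - 3)*(p - 2)*(p + 2)*(p + 4)*(p - 4)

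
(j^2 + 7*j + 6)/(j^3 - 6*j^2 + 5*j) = (j^2 + 7*j + 6)/(j*(j^2 - 6*j + 5))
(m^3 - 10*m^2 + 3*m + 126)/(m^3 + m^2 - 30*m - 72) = (m - 7)/(m + 4)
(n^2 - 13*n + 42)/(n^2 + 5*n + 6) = (n^2 - 13*n + 42)/(n^2 + 5*n + 6)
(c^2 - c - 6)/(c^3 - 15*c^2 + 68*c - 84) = (c^2 - c - 6)/(c^3 - 15*c^2 + 68*c - 84)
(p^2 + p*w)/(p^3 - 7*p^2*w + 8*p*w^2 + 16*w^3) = p/(p^2 - 8*p*w + 16*w^2)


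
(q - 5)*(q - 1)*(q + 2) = q^3 - 4*q^2 - 7*q + 10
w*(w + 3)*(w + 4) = w^3 + 7*w^2 + 12*w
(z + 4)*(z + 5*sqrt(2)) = z^2 + 4*z + 5*sqrt(2)*z + 20*sqrt(2)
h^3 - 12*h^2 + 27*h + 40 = (h - 8)*(h - 5)*(h + 1)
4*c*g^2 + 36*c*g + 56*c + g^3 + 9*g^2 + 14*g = (4*c + g)*(g + 2)*(g + 7)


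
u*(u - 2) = u^2 - 2*u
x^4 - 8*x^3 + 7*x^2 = x^2*(x - 7)*(x - 1)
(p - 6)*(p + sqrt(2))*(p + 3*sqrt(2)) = p^3 - 6*p^2 + 4*sqrt(2)*p^2 - 24*sqrt(2)*p + 6*p - 36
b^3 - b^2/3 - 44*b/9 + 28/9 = (b - 2)*(b - 2/3)*(b + 7/3)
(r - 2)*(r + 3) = r^2 + r - 6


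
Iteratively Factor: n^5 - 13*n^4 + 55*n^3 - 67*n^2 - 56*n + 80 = (n - 1)*(n^4 - 12*n^3 + 43*n^2 - 24*n - 80) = (n - 5)*(n - 1)*(n^3 - 7*n^2 + 8*n + 16) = (n - 5)*(n - 4)*(n - 1)*(n^2 - 3*n - 4) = (n - 5)*(n - 4)*(n - 1)*(n + 1)*(n - 4)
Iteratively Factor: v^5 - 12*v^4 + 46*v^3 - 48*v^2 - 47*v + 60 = (v - 5)*(v^4 - 7*v^3 + 11*v^2 + 7*v - 12) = (v - 5)*(v - 1)*(v^3 - 6*v^2 + 5*v + 12) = (v - 5)*(v - 3)*(v - 1)*(v^2 - 3*v - 4) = (v - 5)*(v - 4)*(v - 3)*(v - 1)*(v + 1)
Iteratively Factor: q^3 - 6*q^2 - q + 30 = (q - 5)*(q^2 - q - 6) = (q - 5)*(q + 2)*(q - 3)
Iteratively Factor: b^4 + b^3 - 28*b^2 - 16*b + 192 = (b + 4)*(b^3 - 3*b^2 - 16*b + 48) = (b - 4)*(b + 4)*(b^2 + b - 12) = (b - 4)*(b + 4)^2*(b - 3)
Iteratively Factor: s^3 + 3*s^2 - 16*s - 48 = (s + 3)*(s^2 - 16) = (s - 4)*(s + 3)*(s + 4)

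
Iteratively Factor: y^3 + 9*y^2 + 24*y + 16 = (y + 4)*(y^2 + 5*y + 4) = (y + 1)*(y + 4)*(y + 4)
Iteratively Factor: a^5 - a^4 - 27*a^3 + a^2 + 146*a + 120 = (a - 5)*(a^4 + 4*a^3 - 7*a^2 - 34*a - 24) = (a - 5)*(a + 4)*(a^3 - 7*a - 6) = (a - 5)*(a + 1)*(a + 4)*(a^2 - a - 6) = (a - 5)*(a + 1)*(a + 2)*(a + 4)*(a - 3)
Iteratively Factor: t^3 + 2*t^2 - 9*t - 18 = (t + 3)*(t^2 - t - 6) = (t - 3)*(t + 3)*(t + 2)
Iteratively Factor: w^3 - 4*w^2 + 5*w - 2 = (w - 1)*(w^2 - 3*w + 2) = (w - 1)^2*(w - 2)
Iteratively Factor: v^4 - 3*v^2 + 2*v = (v - 1)*(v^3 + v^2 - 2*v) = (v - 1)^2*(v^2 + 2*v) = (v - 1)^2*(v + 2)*(v)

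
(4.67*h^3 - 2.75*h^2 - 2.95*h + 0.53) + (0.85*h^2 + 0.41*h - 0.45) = 4.67*h^3 - 1.9*h^2 - 2.54*h + 0.08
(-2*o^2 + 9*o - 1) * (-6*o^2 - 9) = 12*o^4 - 54*o^3 + 24*o^2 - 81*o + 9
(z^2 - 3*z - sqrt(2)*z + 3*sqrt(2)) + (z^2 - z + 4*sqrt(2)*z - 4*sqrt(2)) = 2*z^2 - 4*z + 3*sqrt(2)*z - sqrt(2)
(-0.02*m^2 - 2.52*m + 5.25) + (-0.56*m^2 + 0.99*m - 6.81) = -0.58*m^2 - 1.53*m - 1.56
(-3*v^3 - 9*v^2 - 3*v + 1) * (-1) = 3*v^3 + 9*v^2 + 3*v - 1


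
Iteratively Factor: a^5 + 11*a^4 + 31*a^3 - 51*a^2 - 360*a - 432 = (a + 3)*(a^4 + 8*a^3 + 7*a^2 - 72*a - 144) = (a + 3)^2*(a^3 + 5*a^2 - 8*a - 48) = (a - 3)*(a + 3)^2*(a^2 + 8*a + 16) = (a - 3)*(a + 3)^2*(a + 4)*(a + 4)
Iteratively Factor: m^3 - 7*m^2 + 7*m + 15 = (m - 5)*(m^2 - 2*m - 3) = (m - 5)*(m - 3)*(m + 1)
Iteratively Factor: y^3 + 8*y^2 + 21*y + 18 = (y + 3)*(y^2 + 5*y + 6) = (y + 2)*(y + 3)*(y + 3)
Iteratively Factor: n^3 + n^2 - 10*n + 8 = (n - 2)*(n^2 + 3*n - 4) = (n - 2)*(n - 1)*(n + 4)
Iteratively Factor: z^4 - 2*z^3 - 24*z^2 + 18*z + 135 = (z - 5)*(z^3 + 3*z^2 - 9*z - 27) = (z - 5)*(z + 3)*(z^2 - 9) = (z - 5)*(z - 3)*(z + 3)*(z + 3)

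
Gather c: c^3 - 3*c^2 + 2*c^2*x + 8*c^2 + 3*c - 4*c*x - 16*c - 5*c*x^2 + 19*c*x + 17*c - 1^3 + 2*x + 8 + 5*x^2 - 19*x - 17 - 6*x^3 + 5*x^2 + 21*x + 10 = c^3 + c^2*(2*x + 5) + c*(-5*x^2 + 15*x + 4) - 6*x^3 + 10*x^2 + 4*x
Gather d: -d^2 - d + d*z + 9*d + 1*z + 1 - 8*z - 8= -d^2 + d*(z + 8) - 7*z - 7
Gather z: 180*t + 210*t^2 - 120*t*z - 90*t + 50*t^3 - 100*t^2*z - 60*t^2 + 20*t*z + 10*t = 50*t^3 + 150*t^2 + 100*t + z*(-100*t^2 - 100*t)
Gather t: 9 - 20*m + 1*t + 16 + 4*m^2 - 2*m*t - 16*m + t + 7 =4*m^2 - 36*m + t*(2 - 2*m) + 32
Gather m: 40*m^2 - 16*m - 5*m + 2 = 40*m^2 - 21*m + 2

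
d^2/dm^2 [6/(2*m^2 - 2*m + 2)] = 6*(-m^2 + m + (2*m - 1)^2 - 1)/(m^2 - m + 1)^3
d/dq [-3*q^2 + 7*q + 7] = 7 - 6*q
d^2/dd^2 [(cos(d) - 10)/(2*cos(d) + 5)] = 25*(-5*cos(d) + cos(2*d) - 3)/(2*cos(d) + 5)^3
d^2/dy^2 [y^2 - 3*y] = 2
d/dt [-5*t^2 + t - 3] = 1 - 10*t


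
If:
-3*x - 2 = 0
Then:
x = -2/3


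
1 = 1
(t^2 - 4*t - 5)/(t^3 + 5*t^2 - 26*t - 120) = (t + 1)/(t^2 + 10*t + 24)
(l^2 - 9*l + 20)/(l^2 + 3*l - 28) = (l - 5)/(l + 7)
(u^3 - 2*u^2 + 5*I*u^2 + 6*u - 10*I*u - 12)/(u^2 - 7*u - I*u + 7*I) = (u^2 + u*(-2 + 6*I) - 12*I)/(u - 7)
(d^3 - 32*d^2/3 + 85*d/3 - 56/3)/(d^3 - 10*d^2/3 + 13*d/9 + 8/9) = 3*(d - 7)/(3*d + 1)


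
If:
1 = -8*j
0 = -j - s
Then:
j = -1/8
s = 1/8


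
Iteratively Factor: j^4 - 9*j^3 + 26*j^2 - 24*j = (j - 4)*(j^3 - 5*j^2 + 6*j) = j*(j - 4)*(j^2 - 5*j + 6) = j*(j - 4)*(j - 2)*(j - 3)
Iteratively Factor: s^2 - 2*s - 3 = (s - 3)*(s + 1)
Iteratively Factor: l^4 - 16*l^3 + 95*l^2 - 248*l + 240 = (l - 3)*(l^3 - 13*l^2 + 56*l - 80) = (l - 4)*(l - 3)*(l^2 - 9*l + 20) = (l - 5)*(l - 4)*(l - 3)*(l - 4)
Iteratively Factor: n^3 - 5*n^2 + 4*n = (n - 1)*(n^2 - 4*n) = n*(n - 1)*(n - 4)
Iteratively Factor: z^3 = (z)*(z^2) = z^2*(z)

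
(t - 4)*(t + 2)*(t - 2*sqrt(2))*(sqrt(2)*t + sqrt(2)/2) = sqrt(2)*t^4 - 4*t^3 - 3*sqrt(2)*t^3/2 - 9*sqrt(2)*t^2 + 6*t^2 - 4*sqrt(2)*t + 36*t + 16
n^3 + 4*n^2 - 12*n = n*(n - 2)*(n + 6)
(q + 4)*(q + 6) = q^2 + 10*q + 24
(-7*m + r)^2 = 49*m^2 - 14*m*r + r^2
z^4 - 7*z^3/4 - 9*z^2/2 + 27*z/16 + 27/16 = (z - 3)*(z - 3/4)*(z + 1/2)*(z + 3/2)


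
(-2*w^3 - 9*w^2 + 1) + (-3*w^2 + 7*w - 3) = -2*w^3 - 12*w^2 + 7*w - 2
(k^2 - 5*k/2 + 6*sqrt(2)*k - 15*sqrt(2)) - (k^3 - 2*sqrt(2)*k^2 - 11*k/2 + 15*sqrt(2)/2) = -k^3 + k^2 + 2*sqrt(2)*k^2 + 3*k + 6*sqrt(2)*k - 45*sqrt(2)/2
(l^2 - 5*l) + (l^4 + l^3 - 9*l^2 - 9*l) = l^4 + l^3 - 8*l^2 - 14*l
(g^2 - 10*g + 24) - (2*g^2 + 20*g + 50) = -g^2 - 30*g - 26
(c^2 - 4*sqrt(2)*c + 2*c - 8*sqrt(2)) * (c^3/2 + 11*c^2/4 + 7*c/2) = c^5/2 - 2*sqrt(2)*c^4 + 15*c^4/4 - 15*sqrt(2)*c^3 + 9*c^3 - 36*sqrt(2)*c^2 + 7*c^2 - 28*sqrt(2)*c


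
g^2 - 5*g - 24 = (g - 8)*(g + 3)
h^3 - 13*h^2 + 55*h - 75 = (h - 5)^2*(h - 3)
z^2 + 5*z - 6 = (z - 1)*(z + 6)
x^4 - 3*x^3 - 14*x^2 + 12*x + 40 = (x - 5)*(x - 2)*(x + 2)^2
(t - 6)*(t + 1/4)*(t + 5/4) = t^3 - 9*t^2/2 - 139*t/16 - 15/8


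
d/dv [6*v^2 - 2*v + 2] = 12*v - 2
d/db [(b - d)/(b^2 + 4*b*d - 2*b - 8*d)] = (b^2 + 4*b*d - 2*b - 8*d - 2*(b - d)*(b + 2*d - 1))/(b^2 + 4*b*d - 2*b - 8*d)^2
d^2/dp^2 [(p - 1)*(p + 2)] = 2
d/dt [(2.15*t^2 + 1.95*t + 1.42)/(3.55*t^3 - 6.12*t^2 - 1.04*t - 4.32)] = (-7.6325*t^4 - 13.845*t^3 - 5.425*t^2 - 1.1952*t - 6.9472)/(12.6025*t^6 - 43.452*t^5 + 30.0704*t^4 - 17.9424*t^3 + 53.9584*t^2 + 8.9856*t + 18.6624)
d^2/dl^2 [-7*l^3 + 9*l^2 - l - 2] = 18 - 42*l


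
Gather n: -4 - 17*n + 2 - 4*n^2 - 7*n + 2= -4*n^2 - 24*n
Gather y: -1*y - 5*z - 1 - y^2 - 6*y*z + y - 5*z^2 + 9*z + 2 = -y^2 - 6*y*z - 5*z^2 + 4*z + 1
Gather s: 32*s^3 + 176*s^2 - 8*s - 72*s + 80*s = 32*s^3 + 176*s^2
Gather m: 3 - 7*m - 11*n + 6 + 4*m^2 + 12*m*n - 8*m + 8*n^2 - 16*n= 4*m^2 + m*(12*n - 15) + 8*n^2 - 27*n + 9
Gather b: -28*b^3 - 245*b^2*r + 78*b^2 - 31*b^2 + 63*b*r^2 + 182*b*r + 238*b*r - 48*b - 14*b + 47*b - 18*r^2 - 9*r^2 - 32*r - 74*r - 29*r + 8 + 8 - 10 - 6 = -28*b^3 + b^2*(47 - 245*r) + b*(63*r^2 + 420*r - 15) - 27*r^2 - 135*r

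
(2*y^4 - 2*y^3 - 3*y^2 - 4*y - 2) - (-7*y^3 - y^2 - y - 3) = 2*y^4 + 5*y^3 - 2*y^2 - 3*y + 1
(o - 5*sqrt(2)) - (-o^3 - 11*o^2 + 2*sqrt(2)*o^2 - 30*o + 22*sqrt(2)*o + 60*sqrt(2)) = o^3 - 2*sqrt(2)*o^2 + 11*o^2 - 22*sqrt(2)*o + 31*o - 65*sqrt(2)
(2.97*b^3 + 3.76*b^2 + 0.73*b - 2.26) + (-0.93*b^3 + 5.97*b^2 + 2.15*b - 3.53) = 2.04*b^3 + 9.73*b^2 + 2.88*b - 5.79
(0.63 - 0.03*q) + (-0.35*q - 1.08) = -0.38*q - 0.45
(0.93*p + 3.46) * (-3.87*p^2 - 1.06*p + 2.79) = -3.5991*p^3 - 14.376*p^2 - 1.0729*p + 9.6534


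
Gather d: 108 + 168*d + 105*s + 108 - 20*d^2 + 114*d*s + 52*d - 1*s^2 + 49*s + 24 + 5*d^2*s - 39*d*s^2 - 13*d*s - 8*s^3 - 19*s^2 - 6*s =d^2*(5*s - 20) + d*(-39*s^2 + 101*s + 220) - 8*s^3 - 20*s^2 + 148*s + 240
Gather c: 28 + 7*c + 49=7*c + 77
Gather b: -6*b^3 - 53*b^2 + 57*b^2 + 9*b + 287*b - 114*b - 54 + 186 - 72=-6*b^3 + 4*b^2 + 182*b + 60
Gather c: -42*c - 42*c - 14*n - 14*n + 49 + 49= -84*c - 28*n + 98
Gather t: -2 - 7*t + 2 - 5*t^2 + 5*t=-5*t^2 - 2*t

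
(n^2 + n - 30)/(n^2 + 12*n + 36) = (n - 5)/(n + 6)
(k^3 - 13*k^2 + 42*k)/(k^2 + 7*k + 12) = k*(k^2 - 13*k + 42)/(k^2 + 7*k + 12)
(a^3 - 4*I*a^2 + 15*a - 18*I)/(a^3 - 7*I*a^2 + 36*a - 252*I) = (a^2 + 2*I*a + 3)/(a^2 - I*a + 42)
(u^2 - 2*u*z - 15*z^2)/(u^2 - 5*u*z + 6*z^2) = (u^2 - 2*u*z - 15*z^2)/(u^2 - 5*u*z + 6*z^2)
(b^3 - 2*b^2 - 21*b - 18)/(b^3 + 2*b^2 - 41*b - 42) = (b + 3)/(b + 7)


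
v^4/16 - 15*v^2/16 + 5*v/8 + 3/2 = (v/4 + 1/4)*(v/4 + 1)*(v - 3)*(v - 2)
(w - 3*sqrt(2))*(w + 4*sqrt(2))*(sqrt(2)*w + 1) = sqrt(2)*w^3 + 3*w^2 - 23*sqrt(2)*w - 24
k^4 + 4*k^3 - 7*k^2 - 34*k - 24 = (k - 3)*(k + 1)*(k + 2)*(k + 4)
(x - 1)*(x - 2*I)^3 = x^4 - x^3 - 6*I*x^3 - 12*x^2 + 6*I*x^2 + 12*x + 8*I*x - 8*I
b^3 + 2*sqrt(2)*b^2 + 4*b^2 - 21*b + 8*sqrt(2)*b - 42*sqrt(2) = (b - 3)*(b + 7)*(b + 2*sqrt(2))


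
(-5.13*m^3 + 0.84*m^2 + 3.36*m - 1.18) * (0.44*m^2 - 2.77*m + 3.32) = -2.2572*m^5 + 14.5797*m^4 - 17.88*m^3 - 7.0376*m^2 + 14.4238*m - 3.9176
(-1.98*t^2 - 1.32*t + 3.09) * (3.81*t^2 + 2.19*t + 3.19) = -7.5438*t^4 - 9.3654*t^3 + 2.5659*t^2 + 2.5563*t + 9.8571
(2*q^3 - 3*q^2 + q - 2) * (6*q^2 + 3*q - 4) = 12*q^5 - 12*q^4 - 11*q^3 + 3*q^2 - 10*q + 8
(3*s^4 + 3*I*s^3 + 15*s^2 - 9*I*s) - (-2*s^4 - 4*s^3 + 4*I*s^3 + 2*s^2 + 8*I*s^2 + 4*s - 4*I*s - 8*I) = 5*s^4 + 4*s^3 - I*s^3 + 13*s^2 - 8*I*s^2 - 4*s - 5*I*s + 8*I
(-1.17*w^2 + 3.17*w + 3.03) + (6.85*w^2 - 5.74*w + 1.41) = 5.68*w^2 - 2.57*w + 4.44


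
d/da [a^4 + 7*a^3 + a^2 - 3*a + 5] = 4*a^3 + 21*a^2 + 2*a - 3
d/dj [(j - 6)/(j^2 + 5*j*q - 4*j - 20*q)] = (j^2 + 5*j*q - 4*j - 20*q - (j - 6)*(2*j + 5*q - 4))/(j^2 + 5*j*q - 4*j - 20*q)^2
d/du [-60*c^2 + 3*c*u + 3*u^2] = 3*c + 6*u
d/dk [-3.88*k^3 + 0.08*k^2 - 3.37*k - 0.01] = -11.64*k^2 + 0.16*k - 3.37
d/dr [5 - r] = -1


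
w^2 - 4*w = w*(w - 4)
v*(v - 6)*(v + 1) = v^3 - 5*v^2 - 6*v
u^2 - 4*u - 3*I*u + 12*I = (u - 4)*(u - 3*I)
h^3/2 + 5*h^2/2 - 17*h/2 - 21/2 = (h/2 + 1/2)*(h - 3)*(h + 7)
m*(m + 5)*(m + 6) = m^3 + 11*m^2 + 30*m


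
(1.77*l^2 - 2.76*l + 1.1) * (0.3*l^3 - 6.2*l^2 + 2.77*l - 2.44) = 0.531*l^5 - 11.802*l^4 + 22.3449*l^3 - 18.784*l^2 + 9.7814*l - 2.684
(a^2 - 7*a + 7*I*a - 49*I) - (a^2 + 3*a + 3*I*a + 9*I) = -10*a + 4*I*a - 58*I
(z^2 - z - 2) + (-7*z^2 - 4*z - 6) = -6*z^2 - 5*z - 8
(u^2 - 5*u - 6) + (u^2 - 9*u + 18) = 2*u^2 - 14*u + 12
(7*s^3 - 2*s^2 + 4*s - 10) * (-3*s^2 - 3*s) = -21*s^5 - 15*s^4 - 6*s^3 + 18*s^2 + 30*s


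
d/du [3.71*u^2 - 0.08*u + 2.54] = 7.42*u - 0.08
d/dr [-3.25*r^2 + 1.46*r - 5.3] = 1.46 - 6.5*r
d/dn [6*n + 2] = 6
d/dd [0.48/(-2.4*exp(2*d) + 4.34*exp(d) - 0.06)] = (2.304*exp(d) - 2.0832)*exp(d)/(2.4*exp(2*d) - 4.34*exp(d) + 0.06)^2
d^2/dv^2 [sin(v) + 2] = -sin(v)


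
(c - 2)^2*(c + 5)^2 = c^4 + 6*c^3 - 11*c^2 - 60*c + 100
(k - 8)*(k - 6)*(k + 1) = k^3 - 13*k^2 + 34*k + 48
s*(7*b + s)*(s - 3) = 7*b*s^2 - 21*b*s + s^3 - 3*s^2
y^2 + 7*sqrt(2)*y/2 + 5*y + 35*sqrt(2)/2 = (y + 5)*(y + 7*sqrt(2)/2)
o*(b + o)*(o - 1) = b*o^2 - b*o + o^3 - o^2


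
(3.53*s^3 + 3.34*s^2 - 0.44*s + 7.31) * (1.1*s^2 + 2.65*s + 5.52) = 3.883*s^5 + 13.0285*s^4 + 27.8526*s^3 + 25.3118*s^2 + 16.9427*s + 40.3512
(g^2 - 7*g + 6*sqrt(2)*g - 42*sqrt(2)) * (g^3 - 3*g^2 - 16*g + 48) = g^5 - 10*g^4 + 6*sqrt(2)*g^4 - 60*sqrt(2)*g^3 + 5*g^3 + 30*sqrt(2)*g^2 + 160*g^2 - 336*g + 960*sqrt(2)*g - 2016*sqrt(2)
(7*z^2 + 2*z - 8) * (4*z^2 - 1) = 28*z^4 + 8*z^3 - 39*z^2 - 2*z + 8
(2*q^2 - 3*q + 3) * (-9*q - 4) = -18*q^3 + 19*q^2 - 15*q - 12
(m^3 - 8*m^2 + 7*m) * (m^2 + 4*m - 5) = m^5 - 4*m^4 - 30*m^3 + 68*m^2 - 35*m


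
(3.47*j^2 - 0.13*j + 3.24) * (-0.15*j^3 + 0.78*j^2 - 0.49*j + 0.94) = -0.5205*j^5 + 2.7261*j^4 - 2.2877*j^3 + 5.8527*j^2 - 1.7098*j + 3.0456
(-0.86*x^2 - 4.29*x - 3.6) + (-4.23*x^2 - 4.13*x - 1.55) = -5.09*x^2 - 8.42*x - 5.15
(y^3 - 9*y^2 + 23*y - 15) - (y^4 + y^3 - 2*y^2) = -y^4 - 7*y^2 + 23*y - 15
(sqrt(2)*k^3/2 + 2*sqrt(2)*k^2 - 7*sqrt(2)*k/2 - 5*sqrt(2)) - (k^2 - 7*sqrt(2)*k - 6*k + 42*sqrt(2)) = sqrt(2)*k^3/2 - k^2 + 2*sqrt(2)*k^2 + 7*sqrt(2)*k/2 + 6*k - 47*sqrt(2)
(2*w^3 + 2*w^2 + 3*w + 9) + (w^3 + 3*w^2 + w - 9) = 3*w^3 + 5*w^2 + 4*w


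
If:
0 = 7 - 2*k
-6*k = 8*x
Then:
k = 7/2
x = -21/8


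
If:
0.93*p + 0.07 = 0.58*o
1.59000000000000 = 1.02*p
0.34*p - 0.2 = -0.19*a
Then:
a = -1.74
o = 2.62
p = 1.56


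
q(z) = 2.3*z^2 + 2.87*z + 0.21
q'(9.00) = 44.27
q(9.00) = 212.34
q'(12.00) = 58.07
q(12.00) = 365.85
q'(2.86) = 16.03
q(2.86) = 27.23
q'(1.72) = 10.78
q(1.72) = 11.95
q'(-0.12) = 2.32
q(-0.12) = -0.10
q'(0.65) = 5.86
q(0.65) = 3.05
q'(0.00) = 2.87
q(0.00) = 0.21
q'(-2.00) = -6.33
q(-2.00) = 3.67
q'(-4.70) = -18.75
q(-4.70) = 37.53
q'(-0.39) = 1.08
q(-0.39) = -0.56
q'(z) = 4.6*z + 2.87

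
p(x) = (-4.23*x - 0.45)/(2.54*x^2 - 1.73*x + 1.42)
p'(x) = (1.73 - 5.08*x)*(-4.23*x - 0.45)/(2.54*x^2 - 1.73*x + 1.42)^2 - 4.23/(2.54*x^2 - 1.73*x + 1.42)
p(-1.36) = 0.63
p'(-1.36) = 0.14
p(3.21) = -0.64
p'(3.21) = 0.23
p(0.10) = -0.69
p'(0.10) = -3.98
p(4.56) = -0.43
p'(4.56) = 0.11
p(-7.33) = 0.20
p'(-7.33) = 0.02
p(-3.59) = 0.37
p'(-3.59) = 0.08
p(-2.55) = 0.46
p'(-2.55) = 0.11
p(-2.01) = 0.53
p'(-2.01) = 0.14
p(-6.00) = 0.24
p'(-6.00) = 0.03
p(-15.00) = 0.11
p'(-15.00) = 0.01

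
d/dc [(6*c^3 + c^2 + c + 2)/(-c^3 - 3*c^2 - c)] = (-17*c^4 - 10*c^3 + 8*c^2 + 12*c + 2)/(c^2*(c^4 + 6*c^3 + 11*c^2 + 6*c + 1))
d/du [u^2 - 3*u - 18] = 2*u - 3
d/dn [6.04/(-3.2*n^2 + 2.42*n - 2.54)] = (38.656*n - 14.6168)/(3.2*n^2 - 2.42*n + 2.54)^2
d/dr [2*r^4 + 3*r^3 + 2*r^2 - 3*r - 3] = 8*r^3 + 9*r^2 + 4*r - 3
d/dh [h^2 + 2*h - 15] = 2*h + 2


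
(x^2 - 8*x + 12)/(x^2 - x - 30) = (x - 2)/(x + 5)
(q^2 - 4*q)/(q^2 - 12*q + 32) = q/(q - 8)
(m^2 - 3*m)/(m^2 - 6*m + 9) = m/(m - 3)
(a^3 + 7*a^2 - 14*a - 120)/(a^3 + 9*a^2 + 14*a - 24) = (a^2 + a - 20)/(a^2 + 3*a - 4)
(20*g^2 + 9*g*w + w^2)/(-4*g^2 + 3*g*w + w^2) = (5*g + w)/(-g + w)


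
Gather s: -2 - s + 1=-s - 1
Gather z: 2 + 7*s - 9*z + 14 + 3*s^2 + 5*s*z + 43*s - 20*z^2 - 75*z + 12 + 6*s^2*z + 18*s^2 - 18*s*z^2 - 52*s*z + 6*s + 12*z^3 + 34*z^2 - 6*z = 21*s^2 + 56*s + 12*z^3 + z^2*(14 - 18*s) + z*(6*s^2 - 47*s - 90) + 28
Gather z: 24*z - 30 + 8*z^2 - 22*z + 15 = 8*z^2 + 2*z - 15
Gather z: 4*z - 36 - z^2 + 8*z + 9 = -z^2 + 12*z - 27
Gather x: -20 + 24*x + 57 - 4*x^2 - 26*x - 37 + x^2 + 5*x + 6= -3*x^2 + 3*x + 6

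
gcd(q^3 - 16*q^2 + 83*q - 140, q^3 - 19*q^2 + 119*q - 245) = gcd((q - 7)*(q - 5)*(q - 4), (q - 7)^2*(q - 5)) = q^2 - 12*q + 35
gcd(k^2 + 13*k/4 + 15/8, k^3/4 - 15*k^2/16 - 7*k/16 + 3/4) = 1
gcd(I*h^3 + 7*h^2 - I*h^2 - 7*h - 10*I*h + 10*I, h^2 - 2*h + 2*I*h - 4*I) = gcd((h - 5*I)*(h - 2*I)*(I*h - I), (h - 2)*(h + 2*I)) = 1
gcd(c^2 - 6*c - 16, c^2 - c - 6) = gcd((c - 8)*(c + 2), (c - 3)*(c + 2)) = c + 2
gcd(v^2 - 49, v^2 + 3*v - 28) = v + 7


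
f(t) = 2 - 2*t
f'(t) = -2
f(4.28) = -6.56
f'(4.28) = -2.00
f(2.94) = -3.88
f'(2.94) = -2.00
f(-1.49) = 4.98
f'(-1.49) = -2.00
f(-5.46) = 12.92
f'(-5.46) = -2.00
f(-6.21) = 14.42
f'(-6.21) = -2.00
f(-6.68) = 15.36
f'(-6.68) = -2.00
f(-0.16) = 2.32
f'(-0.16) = -2.00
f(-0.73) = 3.46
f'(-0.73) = -2.00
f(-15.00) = 32.00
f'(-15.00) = -2.00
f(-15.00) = 32.00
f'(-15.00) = -2.00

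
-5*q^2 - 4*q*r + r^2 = (-5*q + r)*(q + r)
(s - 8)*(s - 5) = s^2 - 13*s + 40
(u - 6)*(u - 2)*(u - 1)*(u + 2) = u^4 - 7*u^3 + 2*u^2 + 28*u - 24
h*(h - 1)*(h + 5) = h^3 + 4*h^2 - 5*h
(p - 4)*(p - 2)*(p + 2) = p^3 - 4*p^2 - 4*p + 16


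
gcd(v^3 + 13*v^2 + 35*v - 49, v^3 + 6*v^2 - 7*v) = v^2 + 6*v - 7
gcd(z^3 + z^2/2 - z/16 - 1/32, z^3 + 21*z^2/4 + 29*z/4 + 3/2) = z + 1/4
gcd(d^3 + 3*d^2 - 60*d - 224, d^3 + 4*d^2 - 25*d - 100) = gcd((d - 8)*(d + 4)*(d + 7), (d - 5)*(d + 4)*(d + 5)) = d + 4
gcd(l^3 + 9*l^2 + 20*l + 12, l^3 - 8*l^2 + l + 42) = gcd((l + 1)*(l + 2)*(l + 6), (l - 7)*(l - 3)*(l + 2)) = l + 2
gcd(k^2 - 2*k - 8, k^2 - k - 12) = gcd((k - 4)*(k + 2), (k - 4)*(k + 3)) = k - 4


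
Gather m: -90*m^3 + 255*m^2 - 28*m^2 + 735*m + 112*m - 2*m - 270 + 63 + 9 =-90*m^3 + 227*m^2 + 845*m - 198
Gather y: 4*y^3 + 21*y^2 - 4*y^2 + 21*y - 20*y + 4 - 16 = 4*y^3 + 17*y^2 + y - 12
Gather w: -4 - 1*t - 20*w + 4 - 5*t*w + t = w*(-5*t - 20)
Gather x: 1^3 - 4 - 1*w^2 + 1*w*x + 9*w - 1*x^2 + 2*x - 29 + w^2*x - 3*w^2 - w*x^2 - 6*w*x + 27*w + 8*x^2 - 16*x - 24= -4*w^2 + 36*w + x^2*(7 - w) + x*(w^2 - 5*w - 14) - 56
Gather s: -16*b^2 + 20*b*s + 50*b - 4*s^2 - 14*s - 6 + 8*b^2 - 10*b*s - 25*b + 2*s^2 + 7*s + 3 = -8*b^2 + 25*b - 2*s^2 + s*(10*b - 7) - 3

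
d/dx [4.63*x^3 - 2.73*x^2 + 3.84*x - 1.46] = 13.89*x^2 - 5.46*x + 3.84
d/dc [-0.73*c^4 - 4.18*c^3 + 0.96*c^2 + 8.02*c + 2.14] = -2.92*c^3 - 12.54*c^2 + 1.92*c + 8.02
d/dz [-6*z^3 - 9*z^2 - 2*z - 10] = -18*z^2 - 18*z - 2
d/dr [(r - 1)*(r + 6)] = 2*r + 5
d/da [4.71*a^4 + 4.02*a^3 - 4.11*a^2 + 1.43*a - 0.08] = 18.84*a^3 + 12.06*a^2 - 8.22*a + 1.43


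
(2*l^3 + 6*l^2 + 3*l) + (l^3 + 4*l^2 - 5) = 3*l^3 + 10*l^2 + 3*l - 5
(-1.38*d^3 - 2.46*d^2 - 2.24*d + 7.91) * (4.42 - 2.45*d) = 3.381*d^4 - 0.0725999999999996*d^3 - 5.3852*d^2 - 29.2803*d + 34.9622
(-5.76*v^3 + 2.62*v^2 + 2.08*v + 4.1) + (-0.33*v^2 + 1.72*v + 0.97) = -5.76*v^3 + 2.29*v^2 + 3.8*v + 5.07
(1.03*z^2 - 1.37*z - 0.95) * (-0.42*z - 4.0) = -0.4326*z^3 - 3.5446*z^2 + 5.879*z + 3.8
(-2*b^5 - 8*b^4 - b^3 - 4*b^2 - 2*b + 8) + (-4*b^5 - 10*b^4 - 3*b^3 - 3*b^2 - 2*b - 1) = -6*b^5 - 18*b^4 - 4*b^3 - 7*b^2 - 4*b + 7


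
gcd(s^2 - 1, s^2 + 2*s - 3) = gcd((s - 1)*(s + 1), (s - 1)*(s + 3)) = s - 1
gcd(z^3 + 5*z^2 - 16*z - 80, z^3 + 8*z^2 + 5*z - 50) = z + 5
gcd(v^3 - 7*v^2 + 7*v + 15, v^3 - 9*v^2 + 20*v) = v - 5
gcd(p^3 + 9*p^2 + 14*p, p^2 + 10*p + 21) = p + 7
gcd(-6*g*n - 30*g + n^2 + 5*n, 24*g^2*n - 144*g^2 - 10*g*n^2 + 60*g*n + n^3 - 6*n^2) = 6*g - n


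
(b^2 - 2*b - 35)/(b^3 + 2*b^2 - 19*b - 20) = (b - 7)/(b^2 - 3*b - 4)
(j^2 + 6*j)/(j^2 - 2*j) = (j + 6)/(j - 2)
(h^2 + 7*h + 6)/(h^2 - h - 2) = (h + 6)/(h - 2)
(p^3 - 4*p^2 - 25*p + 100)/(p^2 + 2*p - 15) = (p^2 - 9*p + 20)/(p - 3)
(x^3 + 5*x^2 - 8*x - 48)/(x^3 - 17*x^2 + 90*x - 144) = (x^2 + 8*x + 16)/(x^2 - 14*x + 48)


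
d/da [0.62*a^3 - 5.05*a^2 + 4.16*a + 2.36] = 1.86*a^2 - 10.1*a + 4.16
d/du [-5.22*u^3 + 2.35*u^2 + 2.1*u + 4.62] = -15.66*u^2 + 4.7*u + 2.1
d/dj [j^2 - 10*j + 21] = 2*j - 10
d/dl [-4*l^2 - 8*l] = -8*l - 8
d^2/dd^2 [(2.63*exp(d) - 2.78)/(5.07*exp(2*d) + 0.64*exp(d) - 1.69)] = (67.603887*exp(4*d) - 294.372312*exp(3*d) + 108.146142*exp(2*d) - 93.573576*exp(d) + 4.504695)*exp(d)/(130.323843*exp(6*d) + 49.353408*exp(5*d) - 124.093827*exp(4*d) - 32.640128*exp(3*d) + 41.364609*exp(2*d) + 5.483712*exp(d) - 4.826809)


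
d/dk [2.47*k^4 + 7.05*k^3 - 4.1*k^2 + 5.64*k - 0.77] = 9.88*k^3 + 21.15*k^2 - 8.2*k + 5.64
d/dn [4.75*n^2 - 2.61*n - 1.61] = 9.5*n - 2.61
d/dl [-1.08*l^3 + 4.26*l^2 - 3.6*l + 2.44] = -3.24*l^2 + 8.52*l - 3.6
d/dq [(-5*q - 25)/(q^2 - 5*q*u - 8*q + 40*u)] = 5*(-q^2 + 5*q*u + 8*q - 40*u - (q + 5)*(-2*q + 5*u + 8))/(q^2 - 5*q*u - 8*q + 40*u)^2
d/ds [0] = 0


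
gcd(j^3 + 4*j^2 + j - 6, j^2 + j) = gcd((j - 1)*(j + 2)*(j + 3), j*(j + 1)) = 1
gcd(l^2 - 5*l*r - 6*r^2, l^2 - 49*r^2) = 1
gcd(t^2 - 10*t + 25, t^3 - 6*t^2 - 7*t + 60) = t - 5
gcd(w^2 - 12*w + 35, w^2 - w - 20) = w - 5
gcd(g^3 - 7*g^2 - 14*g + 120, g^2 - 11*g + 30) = g^2 - 11*g + 30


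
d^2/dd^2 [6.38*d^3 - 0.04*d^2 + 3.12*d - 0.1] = 38.28*d - 0.08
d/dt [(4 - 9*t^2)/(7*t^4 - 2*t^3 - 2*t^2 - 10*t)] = 2*(63*t^5 - 9*t^4 - 56*t^3 + 57*t^2 + 8*t + 20)/(t^2*(49*t^6 - 28*t^5 - 24*t^4 - 132*t^3 + 44*t^2 + 40*t + 100))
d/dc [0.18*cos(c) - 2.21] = -0.18*sin(c)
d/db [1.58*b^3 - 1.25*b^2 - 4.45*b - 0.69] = 4.74*b^2 - 2.5*b - 4.45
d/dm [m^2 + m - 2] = 2*m + 1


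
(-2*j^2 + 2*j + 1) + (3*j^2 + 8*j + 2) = j^2 + 10*j + 3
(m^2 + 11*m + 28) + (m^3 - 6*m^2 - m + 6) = m^3 - 5*m^2 + 10*m + 34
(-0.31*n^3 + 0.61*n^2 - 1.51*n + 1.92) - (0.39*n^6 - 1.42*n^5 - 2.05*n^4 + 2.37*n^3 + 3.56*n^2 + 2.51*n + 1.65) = -0.39*n^6 + 1.42*n^5 + 2.05*n^4 - 2.68*n^3 - 2.95*n^2 - 4.02*n + 0.27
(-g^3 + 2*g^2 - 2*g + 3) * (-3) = 3*g^3 - 6*g^2 + 6*g - 9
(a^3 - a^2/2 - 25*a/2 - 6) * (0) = 0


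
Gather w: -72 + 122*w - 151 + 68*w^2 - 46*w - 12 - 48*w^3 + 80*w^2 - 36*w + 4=-48*w^3 + 148*w^2 + 40*w - 231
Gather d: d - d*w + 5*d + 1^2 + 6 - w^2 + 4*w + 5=d*(6 - w) - w^2 + 4*w + 12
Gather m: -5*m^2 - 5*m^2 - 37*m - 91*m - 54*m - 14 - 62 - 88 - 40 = -10*m^2 - 182*m - 204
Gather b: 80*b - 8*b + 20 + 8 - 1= 72*b + 27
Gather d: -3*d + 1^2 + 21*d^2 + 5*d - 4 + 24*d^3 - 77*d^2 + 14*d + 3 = 24*d^3 - 56*d^2 + 16*d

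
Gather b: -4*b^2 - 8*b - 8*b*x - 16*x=-4*b^2 + b*(-8*x - 8) - 16*x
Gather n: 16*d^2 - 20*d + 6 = 16*d^2 - 20*d + 6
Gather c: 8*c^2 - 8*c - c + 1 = 8*c^2 - 9*c + 1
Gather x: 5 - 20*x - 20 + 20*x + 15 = 0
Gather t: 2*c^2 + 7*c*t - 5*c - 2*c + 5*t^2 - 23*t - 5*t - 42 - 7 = 2*c^2 - 7*c + 5*t^2 + t*(7*c - 28) - 49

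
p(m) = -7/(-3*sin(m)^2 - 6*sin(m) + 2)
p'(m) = -7*(6*sin(m)*cos(m) + 6*cos(m))/(-3*sin(m)^2 - 6*sin(m) + 2)^2 = -42*(sin(m) + 1)*cos(m)/(3*sin(m)^2 + 6*sin(m) - 2)^2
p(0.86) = 1.64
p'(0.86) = -2.64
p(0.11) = -5.36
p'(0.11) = -27.20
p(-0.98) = -1.42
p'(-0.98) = -0.16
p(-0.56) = -1.61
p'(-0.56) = -0.89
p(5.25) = -1.42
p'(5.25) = -0.12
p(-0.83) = -1.46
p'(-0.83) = -0.32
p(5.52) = -1.48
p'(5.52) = -0.42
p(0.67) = 2.43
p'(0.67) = -6.42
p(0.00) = -3.50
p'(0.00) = -10.50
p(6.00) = -2.03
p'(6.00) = -2.45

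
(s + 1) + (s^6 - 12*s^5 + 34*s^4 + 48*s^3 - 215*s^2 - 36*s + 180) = s^6 - 12*s^5 + 34*s^4 + 48*s^3 - 215*s^2 - 35*s + 181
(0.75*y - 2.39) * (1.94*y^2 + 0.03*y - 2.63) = 1.455*y^3 - 4.6141*y^2 - 2.0442*y + 6.2857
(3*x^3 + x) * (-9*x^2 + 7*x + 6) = -27*x^5 + 21*x^4 + 9*x^3 + 7*x^2 + 6*x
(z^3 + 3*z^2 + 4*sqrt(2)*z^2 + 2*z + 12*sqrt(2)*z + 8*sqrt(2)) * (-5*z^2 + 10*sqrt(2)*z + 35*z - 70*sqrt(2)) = -5*z^5 - 10*sqrt(2)*z^4 + 20*z^4 + 40*sqrt(2)*z^3 + 175*z^3 - 250*z^2 + 190*sqrt(2)*z^2 - 1520*z + 140*sqrt(2)*z - 1120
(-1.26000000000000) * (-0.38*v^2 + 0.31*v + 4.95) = 0.4788*v^2 - 0.3906*v - 6.237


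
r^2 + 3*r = r*(r + 3)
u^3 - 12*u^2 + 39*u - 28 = (u - 7)*(u - 4)*(u - 1)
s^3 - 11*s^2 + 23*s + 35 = (s - 7)*(s - 5)*(s + 1)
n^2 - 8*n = n*(n - 8)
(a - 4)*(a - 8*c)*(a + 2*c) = a^3 - 6*a^2*c - 4*a^2 - 16*a*c^2 + 24*a*c + 64*c^2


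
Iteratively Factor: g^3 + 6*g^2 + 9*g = (g)*(g^2 + 6*g + 9) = g*(g + 3)*(g + 3)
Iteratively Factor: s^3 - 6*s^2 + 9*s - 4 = (s - 1)*(s^2 - 5*s + 4) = (s - 1)^2*(s - 4)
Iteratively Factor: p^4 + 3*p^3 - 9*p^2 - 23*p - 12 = (p + 1)*(p^3 + 2*p^2 - 11*p - 12) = (p + 1)^2*(p^2 + p - 12) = (p + 1)^2*(p + 4)*(p - 3)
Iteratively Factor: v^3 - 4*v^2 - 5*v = (v)*(v^2 - 4*v - 5) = v*(v + 1)*(v - 5)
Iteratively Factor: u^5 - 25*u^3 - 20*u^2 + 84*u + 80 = (u - 5)*(u^4 + 5*u^3 - 20*u - 16) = (u - 5)*(u + 1)*(u^3 + 4*u^2 - 4*u - 16) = (u - 5)*(u + 1)*(u + 2)*(u^2 + 2*u - 8) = (u - 5)*(u - 2)*(u + 1)*(u + 2)*(u + 4)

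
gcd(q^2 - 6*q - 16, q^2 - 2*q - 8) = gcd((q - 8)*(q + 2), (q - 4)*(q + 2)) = q + 2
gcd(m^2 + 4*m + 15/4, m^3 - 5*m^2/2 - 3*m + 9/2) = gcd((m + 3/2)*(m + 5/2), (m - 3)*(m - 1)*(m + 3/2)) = m + 3/2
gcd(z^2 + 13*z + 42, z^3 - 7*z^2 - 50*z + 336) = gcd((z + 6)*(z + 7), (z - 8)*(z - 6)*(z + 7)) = z + 7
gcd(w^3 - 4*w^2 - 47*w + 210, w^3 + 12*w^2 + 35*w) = w + 7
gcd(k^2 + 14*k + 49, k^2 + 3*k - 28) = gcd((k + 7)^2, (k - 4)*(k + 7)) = k + 7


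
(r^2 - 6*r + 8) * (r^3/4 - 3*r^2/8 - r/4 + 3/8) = r^5/4 - 15*r^4/8 + 4*r^3 - 9*r^2/8 - 17*r/4 + 3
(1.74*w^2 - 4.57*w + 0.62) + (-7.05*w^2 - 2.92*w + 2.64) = -5.31*w^2 - 7.49*w + 3.26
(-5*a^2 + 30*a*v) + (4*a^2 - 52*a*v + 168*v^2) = -a^2 - 22*a*v + 168*v^2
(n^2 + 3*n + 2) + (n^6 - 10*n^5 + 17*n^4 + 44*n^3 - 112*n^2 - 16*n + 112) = n^6 - 10*n^5 + 17*n^4 + 44*n^3 - 111*n^2 - 13*n + 114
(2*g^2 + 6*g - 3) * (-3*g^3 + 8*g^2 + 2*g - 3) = -6*g^5 - 2*g^4 + 61*g^3 - 18*g^2 - 24*g + 9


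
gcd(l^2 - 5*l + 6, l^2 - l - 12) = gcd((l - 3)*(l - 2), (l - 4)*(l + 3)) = 1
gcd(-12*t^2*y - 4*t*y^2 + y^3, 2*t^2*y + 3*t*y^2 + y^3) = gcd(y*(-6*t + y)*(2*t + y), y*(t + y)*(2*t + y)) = 2*t*y + y^2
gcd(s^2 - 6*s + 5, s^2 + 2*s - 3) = s - 1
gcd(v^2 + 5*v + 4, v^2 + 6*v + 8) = v + 4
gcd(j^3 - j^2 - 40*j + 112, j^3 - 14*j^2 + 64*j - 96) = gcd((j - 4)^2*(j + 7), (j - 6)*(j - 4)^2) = j^2 - 8*j + 16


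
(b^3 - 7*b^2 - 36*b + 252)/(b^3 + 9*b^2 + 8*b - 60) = (b^2 - 13*b + 42)/(b^2 + 3*b - 10)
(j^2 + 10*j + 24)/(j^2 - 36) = (j + 4)/(j - 6)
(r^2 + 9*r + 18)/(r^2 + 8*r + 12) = (r + 3)/(r + 2)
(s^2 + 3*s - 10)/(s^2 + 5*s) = (s - 2)/s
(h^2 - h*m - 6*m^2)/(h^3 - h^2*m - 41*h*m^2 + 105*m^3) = (h + 2*m)/(h^2 + 2*h*m - 35*m^2)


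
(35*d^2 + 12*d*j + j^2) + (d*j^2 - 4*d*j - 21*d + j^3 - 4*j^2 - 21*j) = 35*d^2 + d*j^2 + 8*d*j - 21*d + j^3 - 3*j^2 - 21*j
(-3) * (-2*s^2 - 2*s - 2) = 6*s^2 + 6*s + 6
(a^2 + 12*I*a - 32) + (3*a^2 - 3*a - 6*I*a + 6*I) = 4*a^2 - 3*a + 6*I*a - 32 + 6*I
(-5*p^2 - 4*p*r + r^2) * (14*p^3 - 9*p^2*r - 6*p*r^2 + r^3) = -70*p^5 - 11*p^4*r + 80*p^3*r^2 + 10*p^2*r^3 - 10*p*r^4 + r^5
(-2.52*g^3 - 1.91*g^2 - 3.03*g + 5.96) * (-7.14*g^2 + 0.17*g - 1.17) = 17.9928*g^5 + 13.209*g^4 + 24.2579*g^3 - 40.8348*g^2 + 4.5583*g - 6.9732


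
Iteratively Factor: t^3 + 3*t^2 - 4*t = (t + 4)*(t^2 - t) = (t - 1)*(t + 4)*(t)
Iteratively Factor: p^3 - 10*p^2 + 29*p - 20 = (p - 4)*(p^2 - 6*p + 5) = (p - 4)*(p - 1)*(p - 5)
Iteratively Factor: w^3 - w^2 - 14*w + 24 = (w - 2)*(w^2 + w - 12) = (w - 2)*(w + 4)*(w - 3)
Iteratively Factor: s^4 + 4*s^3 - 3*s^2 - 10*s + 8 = (s - 1)*(s^3 + 5*s^2 + 2*s - 8) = (s - 1)*(s + 2)*(s^2 + 3*s - 4) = (s - 1)*(s + 2)*(s + 4)*(s - 1)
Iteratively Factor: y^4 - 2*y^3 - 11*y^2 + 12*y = (y + 3)*(y^3 - 5*y^2 + 4*y) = y*(y + 3)*(y^2 - 5*y + 4) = y*(y - 4)*(y + 3)*(y - 1)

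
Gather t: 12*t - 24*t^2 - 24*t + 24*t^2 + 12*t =0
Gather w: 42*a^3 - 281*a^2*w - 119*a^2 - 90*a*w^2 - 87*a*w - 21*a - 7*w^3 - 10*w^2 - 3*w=42*a^3 - 119*a^2 - 21*a - 7*w^3 + w^2*(-90*a - 10) + w*(-281*a^2 - 87*a - 3)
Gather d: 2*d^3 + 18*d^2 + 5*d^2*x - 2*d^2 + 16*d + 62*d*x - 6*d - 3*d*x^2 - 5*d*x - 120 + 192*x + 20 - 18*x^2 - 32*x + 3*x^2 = 2*d^3 + d^2*(5*x + 16) + d*(-3*x^2 + 57*x + 10) - 15*x^2 + 160*x - 100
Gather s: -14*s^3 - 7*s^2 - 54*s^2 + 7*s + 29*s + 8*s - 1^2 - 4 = -14*s^3 - 61*s^2 + 44*s - 5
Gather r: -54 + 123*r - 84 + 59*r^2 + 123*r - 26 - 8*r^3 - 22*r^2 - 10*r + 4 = -8*r^3 + 37*r^2 + 236*r - 160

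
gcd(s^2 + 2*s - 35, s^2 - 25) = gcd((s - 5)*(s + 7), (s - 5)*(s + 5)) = s - 5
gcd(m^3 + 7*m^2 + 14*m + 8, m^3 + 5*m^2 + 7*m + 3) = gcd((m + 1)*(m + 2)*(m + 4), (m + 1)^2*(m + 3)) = m + 1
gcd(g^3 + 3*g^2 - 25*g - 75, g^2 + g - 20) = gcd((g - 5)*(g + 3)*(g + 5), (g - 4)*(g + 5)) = g + 5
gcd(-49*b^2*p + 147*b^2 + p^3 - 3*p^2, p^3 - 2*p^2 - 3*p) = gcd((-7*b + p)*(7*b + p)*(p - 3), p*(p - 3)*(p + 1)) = p - 3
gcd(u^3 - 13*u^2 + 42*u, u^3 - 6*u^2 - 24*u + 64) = 1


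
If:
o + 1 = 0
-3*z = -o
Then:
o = -1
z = -1/3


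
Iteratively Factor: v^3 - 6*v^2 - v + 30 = (v - 5)*(v^2 - v - 6) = (v - 5)*(v - 3)*(v + 2)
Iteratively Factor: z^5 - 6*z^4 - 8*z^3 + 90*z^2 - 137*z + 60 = (z - 1)*(z^4 - 5*z^3 - 13*z^2 + 77*z - 60) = (z - 1)*(z + 4)*(z^3 - 9*z^2 + 23*z - 15) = (z - 3)*(z - 1)*(z + 4)*(z^2 - 6*z + 5) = (z - 5)*(z - 3)*(z - 1)*(z + 4)*(z - 1)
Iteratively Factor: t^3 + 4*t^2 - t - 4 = (t - 1)*(t^2 + 5*t + 4) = (t - 1)*(t + 1)*(t + 4)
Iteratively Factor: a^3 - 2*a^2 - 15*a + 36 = (a - 3)*(a^2 + a - 12) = (a - 3)^2*(a + 4)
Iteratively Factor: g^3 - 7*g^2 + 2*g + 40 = (g + 2)*(g^2 - 9*g + 20) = (g - 4)*(g + 2)*(g - 5)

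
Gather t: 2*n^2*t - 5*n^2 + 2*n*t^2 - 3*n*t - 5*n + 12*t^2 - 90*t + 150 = -5*n^2 - 5*n + t^2*(2*n + 12) + t*(2*n^2 - 3*n - 90) + 150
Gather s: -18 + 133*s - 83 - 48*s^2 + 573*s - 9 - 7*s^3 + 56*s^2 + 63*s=-7*s^3 + 8*s^2 + 769*s - 110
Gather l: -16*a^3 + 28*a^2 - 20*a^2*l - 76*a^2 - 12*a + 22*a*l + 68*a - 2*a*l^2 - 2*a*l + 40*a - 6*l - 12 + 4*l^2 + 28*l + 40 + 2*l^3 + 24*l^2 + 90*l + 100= -16*a^3 - 48*a^2 + 96*a + 2*l^3 + l^2*(28 - 2*a) + l*(-20*a^2 + 20*a + 112) + 128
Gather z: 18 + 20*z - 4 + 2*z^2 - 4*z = 2*z^2 + 16*z + 14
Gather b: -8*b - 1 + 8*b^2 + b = 8*b^2 - 7*b - 1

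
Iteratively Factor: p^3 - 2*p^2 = (p)*(p^2 - 2*p) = p*(p - 2)*(p)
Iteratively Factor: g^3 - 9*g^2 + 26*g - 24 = (g - 3)*(g^2 - 6*g + 8) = (g - 4)*(g - 3)*(g - 2)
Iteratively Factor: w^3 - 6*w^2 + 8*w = (w)*(w^2 - 6*w + 8) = w*(w - 2)*(w - 4)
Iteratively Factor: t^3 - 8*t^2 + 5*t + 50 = (t + 2)*(t^2 - 10*t + 25) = (t - 5)*(t + 2)*(t - 5)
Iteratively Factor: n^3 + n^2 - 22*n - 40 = (n + 4)*(n^2 - 3*n - 10) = (n - 5)*(n + 4)*(n + 2)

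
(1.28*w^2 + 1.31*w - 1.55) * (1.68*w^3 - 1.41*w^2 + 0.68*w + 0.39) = 2.1504*w^5 + 0.396*w^4 - 3.5807*w^3 + 3.5755*w^2 - 0.5431*w - 0.6045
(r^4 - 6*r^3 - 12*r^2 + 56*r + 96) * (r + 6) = r^5 - 48*r^3 - 16*r^2 + 432*r + 576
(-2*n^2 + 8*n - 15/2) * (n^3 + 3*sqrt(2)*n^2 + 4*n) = -2*n^5 - 6*sqrt(2)*n^4 + 8*n^4 - 31*n^3/2 + 24*sqrt(2)*n^3 - 45*sqrt(2)*n^2/2 + 32*n^2 - 30*n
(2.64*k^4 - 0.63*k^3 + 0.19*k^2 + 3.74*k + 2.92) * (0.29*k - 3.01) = 0.7656*k^5 - 8.1291*k^4 + 1.9514*k^3 + 0.5127*k^2 - 10.4106*k - 8.7892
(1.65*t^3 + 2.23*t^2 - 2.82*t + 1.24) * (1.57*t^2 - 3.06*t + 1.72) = 2.5905*t^5 - 1.5479*t^4 - 8.4132*t^3 + 14.4116*t^2 - 8.6448*t + 2.1328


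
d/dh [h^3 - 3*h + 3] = 3*h^2 - 3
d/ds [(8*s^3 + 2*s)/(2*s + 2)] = (8*s^3 + 12*s^2 + 1)/(s^2 + 2*s + 1)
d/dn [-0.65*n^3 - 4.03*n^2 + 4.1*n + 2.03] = -1.95*n^2 - 8.06*n + 4.1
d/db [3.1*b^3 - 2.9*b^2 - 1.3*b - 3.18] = 9.3*b^2 - 5.8*b - 1.3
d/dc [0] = 0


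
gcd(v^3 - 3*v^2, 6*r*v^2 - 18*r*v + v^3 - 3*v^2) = v^2 - 3*v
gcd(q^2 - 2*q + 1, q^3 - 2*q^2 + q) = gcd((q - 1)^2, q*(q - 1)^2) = q^2 - 2*q + 1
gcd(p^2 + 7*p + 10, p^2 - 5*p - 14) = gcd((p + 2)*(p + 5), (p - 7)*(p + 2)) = p + 2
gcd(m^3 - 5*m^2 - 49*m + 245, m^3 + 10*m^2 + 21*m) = m + 7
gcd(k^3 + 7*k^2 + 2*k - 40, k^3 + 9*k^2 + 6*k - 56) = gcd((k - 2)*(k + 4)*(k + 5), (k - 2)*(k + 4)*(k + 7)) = k^2 + 2*k - 8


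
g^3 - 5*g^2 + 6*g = g*(g - 3)*(g - 2)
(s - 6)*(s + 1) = s^2 - 5*s - 6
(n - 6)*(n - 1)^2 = n^3 - 8*n^2 + 13*n - 6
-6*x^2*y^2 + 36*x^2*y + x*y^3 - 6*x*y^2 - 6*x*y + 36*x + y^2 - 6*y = (-6*x + y)*(y - 6)*(x*y + 1)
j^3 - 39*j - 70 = (j - 7)*(j + 2)*(j + 5)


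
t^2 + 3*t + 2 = (t + 1)*(t + 2)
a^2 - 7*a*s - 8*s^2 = (a - 8*s)*(a + s)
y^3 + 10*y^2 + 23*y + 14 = (y + 1)*(y + 2)*(y + 7)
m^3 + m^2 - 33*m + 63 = (m - 3)^2*(m + 7)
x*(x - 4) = x^2 - 4*x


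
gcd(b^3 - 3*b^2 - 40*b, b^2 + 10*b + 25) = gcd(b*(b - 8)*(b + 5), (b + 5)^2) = b + 5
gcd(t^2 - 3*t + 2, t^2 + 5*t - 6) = t - 1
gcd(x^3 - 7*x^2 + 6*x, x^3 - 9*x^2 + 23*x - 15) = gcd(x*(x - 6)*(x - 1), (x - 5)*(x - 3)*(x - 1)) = x - 1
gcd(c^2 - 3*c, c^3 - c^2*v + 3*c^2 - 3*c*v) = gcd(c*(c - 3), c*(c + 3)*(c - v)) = c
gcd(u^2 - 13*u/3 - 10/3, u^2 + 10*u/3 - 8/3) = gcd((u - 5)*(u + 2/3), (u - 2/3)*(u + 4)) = 1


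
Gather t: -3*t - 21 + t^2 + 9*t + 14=t^2 + 6*t - 7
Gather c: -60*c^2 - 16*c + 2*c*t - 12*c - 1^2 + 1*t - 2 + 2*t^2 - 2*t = -60*c^2 + c*(2*t - 28) + 2*t^2 - t - 3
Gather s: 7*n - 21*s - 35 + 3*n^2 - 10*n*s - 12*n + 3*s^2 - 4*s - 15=3*n^2 - 5*n + 3*s^2 + s*(-10*n - 25) - 50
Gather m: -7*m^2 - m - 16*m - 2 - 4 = -7*m^2 - 17*m - 6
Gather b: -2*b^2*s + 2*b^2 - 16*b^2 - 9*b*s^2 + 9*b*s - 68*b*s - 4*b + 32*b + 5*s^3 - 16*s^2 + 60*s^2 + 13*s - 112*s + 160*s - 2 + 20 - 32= b^2*(-2*s - 14) + b*(-9*s^2 - 59*s + 28) + 5*s^3 + 44*s^2 + 61*s - 14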